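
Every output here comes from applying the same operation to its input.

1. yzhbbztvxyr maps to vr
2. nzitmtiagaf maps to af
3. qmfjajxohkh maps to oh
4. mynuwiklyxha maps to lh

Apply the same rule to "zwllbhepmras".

Each output is the input with this applied: keep one character in every 3, starting at position 2 (positions 2nd, 5th, 8th, ...), then keep only the last 2 characters.
For "zwllbhepmras", step one produces "wbpa"; step two turns that into "pa".

pa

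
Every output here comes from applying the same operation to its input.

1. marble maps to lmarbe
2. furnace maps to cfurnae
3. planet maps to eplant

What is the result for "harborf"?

rharbof

Each output is the input with this applied: move the last character to the front, then swap the first and last characters.
Applying both steps to "harborf": "fharbor", then "rharbof".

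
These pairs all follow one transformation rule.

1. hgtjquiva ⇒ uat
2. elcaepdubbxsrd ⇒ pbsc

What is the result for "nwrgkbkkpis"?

The transformation: keep one character in every 3, starting at position 3 (positions 3rd, 6th, 9th, ...), then move the first character to the end.
Applying both steps to "nwrgkbkkpis": "rbp", then "bpr".

bpr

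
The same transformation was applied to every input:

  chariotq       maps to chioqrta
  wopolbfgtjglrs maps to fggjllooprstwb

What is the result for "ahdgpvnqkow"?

Each output is the input with this applied: sort the characters into alphabetical order, then move the first character to the end.
For "ahdgpvnqkow", step one produces "adghknopqvw"; step two turns that into "dghknopqvwa".
(Check on "chariotq": → "achioqrt" → "chioqrta" ✓)

dghknopqvwa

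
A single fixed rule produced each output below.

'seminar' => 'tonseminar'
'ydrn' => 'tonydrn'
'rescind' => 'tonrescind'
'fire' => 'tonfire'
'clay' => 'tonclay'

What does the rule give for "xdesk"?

The rule is to prepend "ton".
Applying that to "xdesk" gives "tonxdesk".

tonxdesk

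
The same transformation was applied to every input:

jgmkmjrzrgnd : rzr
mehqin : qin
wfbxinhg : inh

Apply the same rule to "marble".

ble

Each output is the input with this applied: swap the front and back halves of the string, then keep only the first 3 characters.
Starting from "marble": after the first operation, "blemar"; after the second, "ble".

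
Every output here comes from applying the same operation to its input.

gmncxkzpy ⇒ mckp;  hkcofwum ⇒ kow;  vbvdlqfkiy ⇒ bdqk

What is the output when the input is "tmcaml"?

ma

The pattern: delete the last character, then keep every other character starting from the second (positions 2nd, 4th, 6th, ...).
Working it through for "tmcaml": intermediate "tmcam", final "ma".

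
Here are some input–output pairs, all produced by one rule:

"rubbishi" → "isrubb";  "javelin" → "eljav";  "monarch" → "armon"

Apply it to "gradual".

What's happening: delete the last 2 characters, then move the last 2 characters to the front (rotate right by 2).
Starting from "gradual": after the first operation, "gradu"; after the second, "dugra".

dugra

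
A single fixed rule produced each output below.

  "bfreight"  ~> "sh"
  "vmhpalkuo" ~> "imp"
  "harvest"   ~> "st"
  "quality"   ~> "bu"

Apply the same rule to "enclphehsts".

dit

Each output is the input with this applied: shift every letter 1 place forward in the alphabet (wrapping around), then keep one character in every 3, starting at position 3 (positions 3rd, 6th, 9th, ...).
Working it through for "enclphehsts": intermediate "fodmqifitut", final "dit".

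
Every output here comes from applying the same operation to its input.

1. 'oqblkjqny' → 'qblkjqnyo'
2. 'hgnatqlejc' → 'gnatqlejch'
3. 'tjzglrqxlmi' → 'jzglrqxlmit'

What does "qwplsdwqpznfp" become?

wplsdwqpznfpq

In each case the input is transformed by: move the first character to the end.
For "qwplsdwqpznfp" the result is "wplsdwqpznfpq".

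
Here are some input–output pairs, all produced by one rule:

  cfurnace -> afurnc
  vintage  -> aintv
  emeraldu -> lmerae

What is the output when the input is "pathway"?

What's happening: delete the last 2 characters, then swap the first and last characters.
Applying both steps to "pathway": "pathw", then "wathp".
(Check on "cfurnace": → "cfurna" → "afurnc" ✓)

wathp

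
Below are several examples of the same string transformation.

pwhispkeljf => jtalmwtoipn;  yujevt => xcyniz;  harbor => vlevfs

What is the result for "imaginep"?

In each case the input is transformed by: shift every letter 4 places forward in the alphabet (wrapping around), then move the last character to the front.
Applying both steps to "imaginep": "mqekmrit", then "tmqekmri".
(Check on "yujevt": → "cynizx" → "xcyniz" ✓)

tmqekmri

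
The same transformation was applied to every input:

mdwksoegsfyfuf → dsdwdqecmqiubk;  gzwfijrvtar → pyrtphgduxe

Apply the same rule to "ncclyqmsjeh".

fchqkowjaal

The pattern: reverse the string, then shift every letter 2 places backward in the alphabet (wrapping around).
Applying that to "ncclyqmsjeh" gives "fchqkowjaal".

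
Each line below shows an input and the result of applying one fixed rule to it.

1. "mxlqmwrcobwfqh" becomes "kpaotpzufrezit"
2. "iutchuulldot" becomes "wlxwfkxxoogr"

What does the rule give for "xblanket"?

Looking at the pairs, the operation is to shift every letter 3 places forward in the alphabet (wrapping around), then move the last character to the front.
For "xblanket", step one produces "aeodqnhw"; step two turns that into "waeodqnh".

waeodqnh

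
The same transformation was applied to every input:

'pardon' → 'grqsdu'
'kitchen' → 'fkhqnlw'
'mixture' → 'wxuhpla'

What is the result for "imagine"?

In each case the input is transformed by: shift every letter 3 places forward in the alphabet (wrapping around), then move the first 3 characters to the end (rotate left by 3).
Applying both steps to "imagine": "lpdjlqh", then "jlqhlpd".

jlqhlpd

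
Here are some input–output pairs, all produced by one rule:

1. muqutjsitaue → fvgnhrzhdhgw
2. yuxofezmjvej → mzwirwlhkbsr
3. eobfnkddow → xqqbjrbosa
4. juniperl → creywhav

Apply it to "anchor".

ubenap

Looking at the pairs, the operation is to shift every letter 13 places forward in the alphabet (wrapping around) — i.e. ROT13, then swap the front and back halves of the string.
Starting from "anchor": after the first operation, "napube"; after the second, "ubenap".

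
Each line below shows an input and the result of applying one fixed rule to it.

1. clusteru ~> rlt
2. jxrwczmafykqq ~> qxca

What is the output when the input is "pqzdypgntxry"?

rqyn

What's happening: move the last 3 characters to the front (rotate right by 3), then keep one character in every 3, starting at position 2 (positions 2nd, 5th, 8th, ...).
Starting from "pqzdypgntxry": after the first operation, "xrypqzdypgnt"; after the second, "rqyn".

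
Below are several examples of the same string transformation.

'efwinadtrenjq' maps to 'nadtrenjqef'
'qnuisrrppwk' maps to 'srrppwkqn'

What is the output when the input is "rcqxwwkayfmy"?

wwkayfmyrc

The pattern: move the first 2 characters to the end (rotate left by 2), then delete the first 2 characters.
For "rcqxwwkayfmy", step one produces "qxwwkayfmyrc"; step two turns that into "wwkayfmyrc".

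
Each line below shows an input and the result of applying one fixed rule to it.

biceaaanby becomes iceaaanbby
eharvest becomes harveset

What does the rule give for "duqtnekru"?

uqtnekrdu

Each output is the input with this applied: swap the first and last characters, then move the first character to the end.
For "duqtnekru", step one produces "uuqtnekrd"; step two turns that into "uqtnekrdu".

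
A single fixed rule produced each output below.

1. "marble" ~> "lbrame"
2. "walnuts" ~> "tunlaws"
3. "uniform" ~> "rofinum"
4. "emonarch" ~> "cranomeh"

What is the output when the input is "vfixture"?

The transformation: reverse the string, then move the first character to the end.
Applying both steps to "vfixture": "erutxifv", then "rutxifve".

rutxifve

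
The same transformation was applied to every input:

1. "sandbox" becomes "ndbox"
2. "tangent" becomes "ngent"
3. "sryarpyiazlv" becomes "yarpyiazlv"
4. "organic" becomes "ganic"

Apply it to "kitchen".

tchen

Looking at the pairs, the operation is to delete the first 2 characters.
Doing the same to "kitchen": "tchen".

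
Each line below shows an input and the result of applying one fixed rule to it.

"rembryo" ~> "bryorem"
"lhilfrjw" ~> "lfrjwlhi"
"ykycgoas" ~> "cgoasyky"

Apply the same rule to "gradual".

The rule is to move the first 3 characters to the end (rotate left by 3).
Applying that to "gradual" gives "dualgra".

dualgra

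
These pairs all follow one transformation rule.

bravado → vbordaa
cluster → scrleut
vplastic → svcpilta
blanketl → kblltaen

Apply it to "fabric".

Each output is the input with this applied: take characters alternately from the front and the back (1st, last, 2nd, 2nd-last, ...), then move the last character to the front.
"fabric" → "fcaibr" → "rfcaib".

rfcaib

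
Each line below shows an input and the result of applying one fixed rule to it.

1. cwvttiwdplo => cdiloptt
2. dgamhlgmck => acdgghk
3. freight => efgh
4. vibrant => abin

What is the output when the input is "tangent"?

aegn

Each output is the input with this applied: sort the characters into alphabetical order, then delete the last 3 characters.
On "tangent": the first step gives "aegnntt", and the second then gives "aegn".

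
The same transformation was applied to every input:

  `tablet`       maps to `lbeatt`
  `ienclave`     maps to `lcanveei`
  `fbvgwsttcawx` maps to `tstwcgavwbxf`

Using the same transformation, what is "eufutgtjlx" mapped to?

gttujfluxe

Each output is the input with this applied: swap the front and back halves of the string, then take characters alternately from the front and the back (1st, last, 2nd, 2nd-last, ...).
Working it through for "eufutgtjlx": intermediate "gtjlxeufut", final "gttujfluxe".
(Check on "fbvgwsttcawx": → "ttcawxfbvgws" → "tstwcgavwbxf" ✓)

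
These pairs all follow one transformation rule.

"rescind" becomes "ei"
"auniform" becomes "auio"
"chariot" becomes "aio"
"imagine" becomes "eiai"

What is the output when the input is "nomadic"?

oai

The rule is to move the last character to the front, then keep only the vowels.
"nomadic" → "cnomadi" → "oai".
(Check on "imagine": → "eimagin" → "eiai" ✓)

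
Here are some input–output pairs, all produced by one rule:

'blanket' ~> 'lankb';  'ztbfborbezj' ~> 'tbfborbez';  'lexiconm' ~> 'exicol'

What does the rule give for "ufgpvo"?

fgpu

The transformation: delete the last 2 characters, then move the first character to the end.
Starting from "ufgpvo": after the first operation, "ufgp"; after the second, "fgpu".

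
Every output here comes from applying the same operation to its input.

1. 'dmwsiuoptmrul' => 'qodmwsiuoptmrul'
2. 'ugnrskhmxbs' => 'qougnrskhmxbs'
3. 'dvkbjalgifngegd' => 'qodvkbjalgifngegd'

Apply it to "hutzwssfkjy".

qohutzwssfkjy

Rule — prepend "qo".
Doing the same to "hutzwssfkjy": "qohutzwssfkjy".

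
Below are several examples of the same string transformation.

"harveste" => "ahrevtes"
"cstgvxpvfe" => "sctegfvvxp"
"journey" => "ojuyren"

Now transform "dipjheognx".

idpxjnhgeo

In each case the input is transformed by: move the first character to the end, then take characters alternately from the front and the back (1st, last, 2nd, 2nd-last, ...).
For "dipjheognx", step one produces "ipjheognxd"; step two turns that into "idpxjnhgeo".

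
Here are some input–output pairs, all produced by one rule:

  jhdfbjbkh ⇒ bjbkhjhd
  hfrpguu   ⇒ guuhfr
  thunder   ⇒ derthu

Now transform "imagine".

ineima

In each case the input is transformed by: move the first 3 characters to the end (rotate left by 3), then delete the first character.
"imagine" → "gineima" → "ineima".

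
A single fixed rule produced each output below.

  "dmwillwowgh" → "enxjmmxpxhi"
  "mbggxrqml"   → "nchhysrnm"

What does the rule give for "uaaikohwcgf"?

The rule is to shift every letter 1 place forward in the alphabet (wrapping around).
For "uaaikohwcgf" the result is "vbbjlpixdhg".

vbbjlpixdhg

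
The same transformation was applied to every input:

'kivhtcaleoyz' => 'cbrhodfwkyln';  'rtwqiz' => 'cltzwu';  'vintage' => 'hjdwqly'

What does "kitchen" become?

The pattern: reverse the string, then shift every letter 3 places forward in the alphabet (wrapping around).
Working it through for "kitchen": intermediate "nehctik", final "qhkfwln".

qhkfwln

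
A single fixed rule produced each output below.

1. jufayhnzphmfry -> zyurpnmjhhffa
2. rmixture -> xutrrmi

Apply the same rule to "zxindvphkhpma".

zxvppnmkihhd

What's happening: delete the last character, then sort the characters into reverse alphabetical order.
Working it through for "zxindvphkhpma": intermediate "zxindvphkhpm", final "zxvppnmkihhd".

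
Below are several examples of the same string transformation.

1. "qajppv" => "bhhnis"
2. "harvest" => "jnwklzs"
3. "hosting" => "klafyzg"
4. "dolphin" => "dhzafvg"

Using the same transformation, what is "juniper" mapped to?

fahwjbm

Each output is the input with this applied: shift every letter 8 places backward in the alphabet (wrapping around), then move the first 2 characters to the end (rotate left by 2).
Working it through for "juniper": intermediate "bmfahwj", final "fahwjbm".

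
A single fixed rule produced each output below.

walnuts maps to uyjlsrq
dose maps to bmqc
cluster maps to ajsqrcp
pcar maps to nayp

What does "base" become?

The transformation: shift every letter 2 places backward in the alphabet (wrapping around).
Applying that to "base" gives "zyqc".

zyqc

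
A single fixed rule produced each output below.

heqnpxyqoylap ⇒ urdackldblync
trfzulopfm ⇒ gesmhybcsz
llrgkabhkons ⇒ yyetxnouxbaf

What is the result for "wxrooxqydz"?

jkebbkdlqm

Rule — shift every letter 13 places forward in the alphabet (wrapping around) — i.e. ROT13.
For "wxrooxqydz" the result is "jkebbkdlqm".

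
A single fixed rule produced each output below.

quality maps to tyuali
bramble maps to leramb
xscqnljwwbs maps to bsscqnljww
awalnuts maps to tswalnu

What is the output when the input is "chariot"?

othari

What's happening: delete the first character, then move the last 2 characters to the front (rotate right by 2).
For "chariot", step one produces "hariot"; step two turns that into "othari".
(Check on "quality": → "uality" → "tyuali" ✓)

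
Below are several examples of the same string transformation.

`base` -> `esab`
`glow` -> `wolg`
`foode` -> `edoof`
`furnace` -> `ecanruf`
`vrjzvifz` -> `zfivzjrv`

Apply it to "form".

The transformation: reverse the string.
On "form" that produces "mrof".

mrof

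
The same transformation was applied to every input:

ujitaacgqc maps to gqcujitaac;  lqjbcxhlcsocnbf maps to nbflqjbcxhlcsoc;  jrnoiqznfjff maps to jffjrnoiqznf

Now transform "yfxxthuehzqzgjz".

Rule — move the last 3 characters to the front (rotate right by 3).
Applying that to "yfxxthuehzqzgjz" gives "gjzyfxxthuehzqz".

gjzyfxxthuehzqz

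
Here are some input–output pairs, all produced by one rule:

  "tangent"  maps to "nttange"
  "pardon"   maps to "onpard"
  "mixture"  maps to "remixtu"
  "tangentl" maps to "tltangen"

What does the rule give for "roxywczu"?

The transformation: move the last 2 characters to the front (rotate right by 2).
"roxywczu" → "zuroxywc".

zuroxywc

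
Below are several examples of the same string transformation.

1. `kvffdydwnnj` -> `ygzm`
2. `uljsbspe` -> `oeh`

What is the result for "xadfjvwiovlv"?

dmlo

In each case the input is transformed by: shift every letter 3 places forward in the alphabet (wrapping around), then keep one character in every 3, starting at position 2 (positions 2nd, 5th, 8th, ...).
For "xadfjvwiovlv", step one produces "adgimyzlryoy"; step two turns that into "dmlo".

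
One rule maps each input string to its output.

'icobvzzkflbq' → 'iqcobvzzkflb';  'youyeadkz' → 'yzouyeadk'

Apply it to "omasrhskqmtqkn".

In each case the input is transformed by: swap the first and last characters, then move the last character to the front.
"omasrhskqmtqkn" → "nmasrhskqmtqko" → "onmasrhskqmtqk".

onmasrhskqmtqk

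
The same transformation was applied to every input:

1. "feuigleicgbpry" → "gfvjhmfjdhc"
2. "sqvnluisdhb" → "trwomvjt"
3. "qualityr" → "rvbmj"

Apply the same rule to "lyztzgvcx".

What's happening: delete the last 3 characters, then shift every letter 1 place forward in the alphabet (wrapping around).
For "lyztzgvcx", step one produces "lyztzg"; step two turns that into "mzauah".

mzauah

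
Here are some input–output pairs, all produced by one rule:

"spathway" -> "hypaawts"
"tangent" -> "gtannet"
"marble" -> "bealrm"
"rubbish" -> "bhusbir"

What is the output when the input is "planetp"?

What's happening: take characters alternately from the front and the back (1st, last, 2nd, 2nd-last, ...), then swap the first and last characters.
Working it through for "planetp": intermediate "ppltaen", final "npltaep".
(Check on "tangent": → "ttanneg" → "gtannet" ✓)

npltaep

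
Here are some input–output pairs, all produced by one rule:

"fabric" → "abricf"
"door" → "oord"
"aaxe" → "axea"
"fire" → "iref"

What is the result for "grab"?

Rule — move the first character to the end.
Applying that to "grab" gives "rabg".

rabg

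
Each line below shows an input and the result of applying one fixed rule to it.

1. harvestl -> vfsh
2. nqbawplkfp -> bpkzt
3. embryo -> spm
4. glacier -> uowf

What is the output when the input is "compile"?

qaws

Each output is the input with this applied: keep every other character starting from the first (positions 1st, 3rd, 5th, ...), then shift every letter 12 places backward in the alphabet (wrapping around).
Working it through for "compile": intermediate "cmie", final "qaws".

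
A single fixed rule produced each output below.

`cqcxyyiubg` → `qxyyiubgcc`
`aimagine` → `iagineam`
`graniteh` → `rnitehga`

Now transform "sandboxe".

adboxesn

Rule — move the first 2 characters to the end (rotate left by 2), then swap the first and last characters.
"sandboxe" → "adboxesn".
(Check on "cqcxyyiubg": → "cxyyiubgcq" → "qxyyiubgcc" ✓)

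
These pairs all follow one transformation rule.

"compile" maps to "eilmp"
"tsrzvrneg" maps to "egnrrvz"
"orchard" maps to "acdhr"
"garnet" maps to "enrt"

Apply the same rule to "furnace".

What's happening: delete the first 2 characters, then sort the characters into alphabetical order.
Starting from "furnace": after the first operation, "rnace"; after the second, "acenr".
(Check on "compile": → "mpile" → "eilmp" ✓)

acenr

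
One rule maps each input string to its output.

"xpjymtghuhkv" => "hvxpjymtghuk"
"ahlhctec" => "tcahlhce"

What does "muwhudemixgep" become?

gpmuwhudemixe

What's happening: move the last 2 characters to the front (rotate right by 2), then swap the first and last characters.
For "muwhudemixgep" the result is "gpmuwhudemixe".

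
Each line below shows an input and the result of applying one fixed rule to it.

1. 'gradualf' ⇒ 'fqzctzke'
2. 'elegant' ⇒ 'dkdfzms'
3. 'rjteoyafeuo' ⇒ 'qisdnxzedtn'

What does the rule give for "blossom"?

Rule — shift every letter 1 place backward in the alphabet (wrapping around).
So "blossom" becomes "aknrrnl".

aknrrnl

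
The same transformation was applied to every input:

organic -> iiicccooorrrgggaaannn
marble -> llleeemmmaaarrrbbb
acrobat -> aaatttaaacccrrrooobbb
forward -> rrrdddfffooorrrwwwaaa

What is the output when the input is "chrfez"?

eeezzzccchhhrrrfff

In each case the input is transformed by: move the last 2 characters to the front (rotate right by 2), then repeat every character 3 times.
So "chrfez" becomes "eeezzzccchhhrrrfff".
(Check on "acrobat": → "atacrob" → "aaatttaaacccrrrooobbb" ✓)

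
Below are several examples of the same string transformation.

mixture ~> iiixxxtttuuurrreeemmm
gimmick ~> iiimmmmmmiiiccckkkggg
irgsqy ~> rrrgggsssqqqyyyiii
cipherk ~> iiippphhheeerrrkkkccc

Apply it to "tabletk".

Looking at the pairs, the operation is to repeat every character 3 times, then move the first 3 characters to the end (rotate left by 3).
Applying both steps to "tabletk": "tttaaabbbllleeetttkkk", then "aaabbbllleeetttkkkttt".
(Check on "cipherk": → "ccciiippphhheeerrrkkk" → "iiippphhheeerrrkkkccc" ✓)

aaabbbllleeetttkkkttt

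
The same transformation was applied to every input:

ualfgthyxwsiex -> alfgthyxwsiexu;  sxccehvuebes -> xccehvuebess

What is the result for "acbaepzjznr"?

Rule — move the first character to the end.
For "acbaepzjznr" the result is "cbaepzjznra".

cbaepzjznra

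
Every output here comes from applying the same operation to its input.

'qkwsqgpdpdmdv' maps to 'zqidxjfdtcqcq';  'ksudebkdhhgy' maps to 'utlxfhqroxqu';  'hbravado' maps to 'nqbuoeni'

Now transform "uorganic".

What's happening: shift every letter 13 places forward in the alphabet (wrapping around) — i.e. ROT13, then move the last 3 characters to the front (rotate right by 3).
For "uorganic" the result is "avphbetn".
(Check on "qkwsqgpdpdmdv": → "dxjfdtcqcqzqi" → "zqidxjfdtcqcq" ✓)

avphbetn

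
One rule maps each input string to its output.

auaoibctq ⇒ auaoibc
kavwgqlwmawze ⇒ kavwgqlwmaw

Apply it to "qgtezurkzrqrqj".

Each output is the input with this applied: delete the last 2 characters.
Doing the same to "qgtezurkzrqrqj": "qgtezurkzrqr".

qgtezurkzrqr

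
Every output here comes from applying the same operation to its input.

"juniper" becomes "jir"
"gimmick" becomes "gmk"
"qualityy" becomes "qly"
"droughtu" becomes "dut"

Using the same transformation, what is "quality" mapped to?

qly

Looking at the pairs, the operation is to keep one character in every 3, starting at position 1 (positions 1st, 4th, 7th, ...).
For "quality" the result is "qly".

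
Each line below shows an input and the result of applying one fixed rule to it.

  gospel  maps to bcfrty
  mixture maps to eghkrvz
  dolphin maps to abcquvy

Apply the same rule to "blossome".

The rule is to shift every letter 13 places forward in the alphabet (wrapping around) — i.e. ROT13, then sort the characters into alphabetical order.
For "blossome", step one produces "oybffbzr"; step two turns that into "bbfforyz".
(Check on "dolphin": → "qbycuva" → "abcquvy" ✓)

bbfforyz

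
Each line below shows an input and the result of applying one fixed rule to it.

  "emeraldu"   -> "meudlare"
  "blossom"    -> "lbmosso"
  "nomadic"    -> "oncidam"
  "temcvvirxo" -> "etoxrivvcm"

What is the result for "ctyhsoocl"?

Rule — move the first 2 characters to the end (rotate left by 2), then reverse the string.
Starting from "ctyhsoocl": after the first operation, "yhsooclct"; after the second, "tclcooshy".

tclcooshy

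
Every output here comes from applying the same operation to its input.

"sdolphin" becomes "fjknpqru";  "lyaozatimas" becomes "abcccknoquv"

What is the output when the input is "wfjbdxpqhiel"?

What's happening: shift every letter 2 places forward in the alphabet (wrapping around), then sort the characters into alphabetical order.
Applying both steps to "wfjbdxpqhiel": "yhldfzrsjkgn", then "dfghjklnrsyz".

dfghjklnrsyz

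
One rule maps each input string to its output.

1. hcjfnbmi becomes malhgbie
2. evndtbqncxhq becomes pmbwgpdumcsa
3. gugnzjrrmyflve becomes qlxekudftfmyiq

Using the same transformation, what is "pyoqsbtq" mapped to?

Rule — shift every letter 1 place backward in the alphabet (wrapping around), then swap the front and back halves of the string.
"pyoqsbtq" → "oxnprasp" → "raspoxnp".

raspoxnp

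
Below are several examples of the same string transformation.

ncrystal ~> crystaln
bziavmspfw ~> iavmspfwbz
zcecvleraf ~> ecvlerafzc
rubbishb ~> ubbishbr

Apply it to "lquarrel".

quarrell

Looking at the pairs, the operation is to move the last 3 characters to the front (rotate right by 3), then swap the front and back halves of the string.
Doing the same to "lquarrel": "quarrell".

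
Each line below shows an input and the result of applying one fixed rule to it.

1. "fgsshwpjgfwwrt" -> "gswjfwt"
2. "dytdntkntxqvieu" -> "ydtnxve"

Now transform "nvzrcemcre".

In each case the input is transformed by: keep every other character starting from the second (positions 2nd, 4th, 6th, ...).
On "nvzrcemcre" that produces "vrece".

vrece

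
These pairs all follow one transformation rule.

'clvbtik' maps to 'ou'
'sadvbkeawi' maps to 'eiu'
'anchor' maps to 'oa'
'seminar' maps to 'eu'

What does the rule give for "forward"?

The pattern: shift every letter 12 places forward in the alphabet (wrapping around), then keep only the vowels.
Working it through for "forward": intermediate "radimdp", final "ai".

ai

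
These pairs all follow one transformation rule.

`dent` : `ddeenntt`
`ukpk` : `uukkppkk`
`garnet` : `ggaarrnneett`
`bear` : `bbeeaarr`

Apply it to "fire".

ffiirree

The pattern: double every character.
On "fire" that produces "ffiirree".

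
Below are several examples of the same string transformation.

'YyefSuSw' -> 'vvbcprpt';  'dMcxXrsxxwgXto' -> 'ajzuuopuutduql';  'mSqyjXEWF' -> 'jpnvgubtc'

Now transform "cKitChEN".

zhfqzebk

The transformation: shift every letter 3 places backward in the alphabet (wrapping around), then convert every letter to lowercase.
Applying both steps to "cKitChEN": "zHfqZeBK", then "zhfqzebk".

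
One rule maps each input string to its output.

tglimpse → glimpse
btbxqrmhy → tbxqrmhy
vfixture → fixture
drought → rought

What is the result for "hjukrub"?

What's happening: delete the first character.
Applying that to "hjukrub" gives "jukrub".

jukrub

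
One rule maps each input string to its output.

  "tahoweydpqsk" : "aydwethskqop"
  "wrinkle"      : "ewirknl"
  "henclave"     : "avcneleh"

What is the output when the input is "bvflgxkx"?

The transformation: sort the characters into alphabetical order, then take characters alternately from the front and the back (1st, last, 2nd, 2nd-last, ...).
Starting from "bvflgxkx": after the first operation, "bfgklvxx"; after the second, "bxfxgvkl".

bxfxgvkl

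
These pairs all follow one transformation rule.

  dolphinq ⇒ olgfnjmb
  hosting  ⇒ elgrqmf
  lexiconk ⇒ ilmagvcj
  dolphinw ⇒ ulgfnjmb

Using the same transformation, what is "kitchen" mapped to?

The transformation: reverse the string, then shift every letter 2 places backward in the alphabet (wrapping around).
On "kitchen": the first step gives "nehctik", and the second then gives "lcfargi".
(Check on "hosting": → "gnitsoh" → "elgrqmf" ✓)

lcfargi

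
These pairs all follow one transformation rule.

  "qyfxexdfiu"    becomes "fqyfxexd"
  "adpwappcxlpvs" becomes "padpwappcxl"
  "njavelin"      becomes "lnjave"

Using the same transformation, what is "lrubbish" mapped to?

ilrubb

In each case the input is transformed by: delete the last 2 characters, then move the last character to the front.
On "lrubbish": the first step gives "lrubbi", and the second then gives "ilrubb".
(Check on "njavelin": → "njavel" → "lnjave" ✓)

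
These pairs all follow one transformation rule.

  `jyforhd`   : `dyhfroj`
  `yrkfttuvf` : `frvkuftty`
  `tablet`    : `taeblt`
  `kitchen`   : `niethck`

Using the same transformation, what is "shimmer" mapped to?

In each case the input is transformed by: take characters alternately from the front and the back (1st, last, 2nd, 2nd-last, ...), then move the first character to the end.
Applying both steps to "shimmer": "srheimm", then "rheimms".

rheimms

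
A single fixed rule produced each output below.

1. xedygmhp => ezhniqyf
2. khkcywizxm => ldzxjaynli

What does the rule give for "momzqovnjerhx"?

The rule is to shift every letter 1 place forward in the alphabet (wrapping around), then move the first 2 characters to the end (rotate left by 2).
Working it through for "momzqovnjerhx": intermediate "npnarpwokfsiy", final "narpwokfsiynp".
(Check on "xedygmhp": → "yfezhniq" → "ezhniqyf" ✓)

narpwokfsiynp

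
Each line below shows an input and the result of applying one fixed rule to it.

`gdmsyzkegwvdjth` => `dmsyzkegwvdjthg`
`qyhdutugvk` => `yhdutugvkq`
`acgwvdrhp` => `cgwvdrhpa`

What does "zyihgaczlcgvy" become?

The pattern: move the first character to the end.
So "zyihgaczlcgvy" becomes "yihgaczlcgvyz".

yihgaczlcgvyz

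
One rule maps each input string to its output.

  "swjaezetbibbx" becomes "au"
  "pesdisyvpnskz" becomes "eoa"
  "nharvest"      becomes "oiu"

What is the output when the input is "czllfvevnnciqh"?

aooi

Looking at the pairs, the operation is to shift every letter 1 place forward in the alphabet (wrapping around), then keep only the vowels.
Applying both steps to "czllfvevnnciqh": "dammgwfwoodjri", then "aooi".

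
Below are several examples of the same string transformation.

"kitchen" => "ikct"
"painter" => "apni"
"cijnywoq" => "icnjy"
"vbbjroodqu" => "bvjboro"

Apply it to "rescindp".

ercsi

The rule is to delete the last 3 characters, then swap each adjacent pair of characters (1↔2, 3↔4, ...).
Working it through for "rescindp": intermediate "resci", final "ercsi".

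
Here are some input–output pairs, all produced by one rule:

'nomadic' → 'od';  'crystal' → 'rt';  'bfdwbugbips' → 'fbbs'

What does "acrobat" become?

cb

In each case the input is transformed by: keep one character in every 3, starting at position 2 (positions 2nd, 5th, 8th, ...).
"acrobat" → "cb".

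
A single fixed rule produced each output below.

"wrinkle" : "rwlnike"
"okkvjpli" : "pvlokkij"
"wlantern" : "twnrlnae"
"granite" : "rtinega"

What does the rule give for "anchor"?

orhnac

Each output is the input with this applied: sort the characters into reverse alphabetical order, then swap each adjacent pair of characters (1↔2, 3↔4, ...).
For "anchor" the result is "orhnac".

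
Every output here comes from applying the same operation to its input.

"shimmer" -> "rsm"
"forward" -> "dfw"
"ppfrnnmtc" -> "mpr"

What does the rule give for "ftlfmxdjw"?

dff

What's happening: keep one character in every 3, starting at position 1 (positions 1st, 4th, 7th, ...), then move the last character to the front.
Starting from "ftlfmxdjw": after the first operation, "ffd"; after the second, "dff".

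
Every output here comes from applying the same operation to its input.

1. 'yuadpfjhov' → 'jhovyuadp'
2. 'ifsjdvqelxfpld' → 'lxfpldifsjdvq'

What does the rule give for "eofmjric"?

riceofm

Looking at the pairs, the operation is to swap the front and back halves of the string, then delete the first character.
For "eofmjric", step one produces "jriceofm"; step two turns that into "riceofm".
(Check on "ifsjdvqelxfpld": → "elxfpldifsjdvq" → "lxfpldifsjdvq" ✓)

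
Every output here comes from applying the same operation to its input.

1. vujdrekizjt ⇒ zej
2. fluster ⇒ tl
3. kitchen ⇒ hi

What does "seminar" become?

The pattern: reverse the string, then keep one character in every 3, starting at position 3 (positions 3rd, 6th, 9th, ...).
Doing the same to "seminar": "ne".

ne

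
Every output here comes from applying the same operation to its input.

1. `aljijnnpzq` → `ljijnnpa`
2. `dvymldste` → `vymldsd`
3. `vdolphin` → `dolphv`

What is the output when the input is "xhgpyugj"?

The transformation: delete the last 2 characters, then move the first character to the end.
Starting from "xhgpyugj": after the first operation, "xhgpyu"; after the second, "hgpyux".

hgpyux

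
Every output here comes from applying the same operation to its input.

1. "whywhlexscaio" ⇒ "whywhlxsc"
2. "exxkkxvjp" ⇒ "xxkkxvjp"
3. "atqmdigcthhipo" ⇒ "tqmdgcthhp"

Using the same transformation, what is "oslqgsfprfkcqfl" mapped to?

The pattern: remove every vowel.
So "oslqgsfprfkcqfl" becomes "slqgsfprfkcqfl".

slqgsfprfkcqfl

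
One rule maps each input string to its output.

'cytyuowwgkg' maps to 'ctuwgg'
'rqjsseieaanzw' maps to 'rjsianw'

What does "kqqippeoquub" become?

In each case the input is transformed by: keep every other character starting from the first (positions 1st, 3rd, 5th, ...).
"kqqippeoquub" → "kqpequ".

kqpequ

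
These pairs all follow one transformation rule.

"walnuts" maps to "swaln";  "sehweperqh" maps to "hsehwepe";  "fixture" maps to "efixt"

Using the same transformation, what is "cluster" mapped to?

rclus

The pattern: move the last character to the front, then delete the last 2 characters.
Applying both steps to "cluster": "rcluste", then "rclus".
(Check on "walnuts": → "swalnut" → "swaln" ✓)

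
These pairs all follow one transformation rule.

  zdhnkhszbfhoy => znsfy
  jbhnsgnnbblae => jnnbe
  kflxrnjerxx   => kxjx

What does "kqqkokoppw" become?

kkow

The pattern: keep one character in every 3, starting at position 1 (positions 1st, 4th, 7th, ...).
"kqqkokoppw" → "kkow".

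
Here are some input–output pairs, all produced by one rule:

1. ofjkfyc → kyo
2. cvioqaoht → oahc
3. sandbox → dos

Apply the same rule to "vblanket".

The pattern: move the first 2 characters to the end (rotate left by 2), then keep every other character starting from the second (positions 2nd, 4th, 6th, ...).
Applying both steps to "vblanket": "lanketvb", then "aktb".

aktb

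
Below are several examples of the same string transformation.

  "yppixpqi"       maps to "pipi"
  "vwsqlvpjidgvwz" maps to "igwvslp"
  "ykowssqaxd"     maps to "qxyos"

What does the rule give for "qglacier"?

The transformation: swap the front and back halves of the string, then keep every other character starting from the second (positions 2nd, 4th, 6th, ...).
For "qglacier", step one produces "cierqgla"; step two turns that into "irga".

irga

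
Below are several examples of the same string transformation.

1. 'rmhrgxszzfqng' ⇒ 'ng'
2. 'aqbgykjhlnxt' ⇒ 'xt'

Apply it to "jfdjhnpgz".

Looking at the pairs, the operation is to keep only the last 2 characters.
On "jfdjhnpgz" that produces "gz".

gz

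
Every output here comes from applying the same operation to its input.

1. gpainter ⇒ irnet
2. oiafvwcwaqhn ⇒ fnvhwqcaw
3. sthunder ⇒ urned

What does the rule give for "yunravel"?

rlaev

The transformation: delete the first 3 characters, then take characters alternately from the front and the back (1st, last, 2nd, 2nd-last, ...).
"yunravel" → "rlaev".
(Check on "oiafvwcwaqhn": → "fvwcwaqhn" → "fnvhwqcaw" ✓)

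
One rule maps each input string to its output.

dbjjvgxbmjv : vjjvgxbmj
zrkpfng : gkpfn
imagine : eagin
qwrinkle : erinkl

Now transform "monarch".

hnarc

The rule is to delete the first 2 characters, then move the last character to the front.
Working it through for "monarch": intermediate "narch", final "hnarc".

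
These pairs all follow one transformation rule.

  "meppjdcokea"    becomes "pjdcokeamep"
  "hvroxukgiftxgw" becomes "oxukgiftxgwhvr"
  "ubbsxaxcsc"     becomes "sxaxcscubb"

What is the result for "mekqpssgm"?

qpssgmmek

The pattern: move the first 3 characters to the end (rotate left by 3).
Doing the same to "mekqpssgm": "qpssgmmek".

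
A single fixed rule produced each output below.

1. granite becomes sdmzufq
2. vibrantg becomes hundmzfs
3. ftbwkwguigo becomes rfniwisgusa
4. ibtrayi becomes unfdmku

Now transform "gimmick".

Each output is the input with this applied: shift every letter 12 places forward in the alphabet (wrapping around).
Applying that to "gimmick" gives "suyyuow".

suyyuow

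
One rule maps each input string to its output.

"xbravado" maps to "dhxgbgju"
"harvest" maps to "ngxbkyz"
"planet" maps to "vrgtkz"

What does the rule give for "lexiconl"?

rkdoiutr

The pattern: shift every letter 6 places forward in the alphabet (wrapping around).
Doing the same to "lexiconl": "rkdoiutr".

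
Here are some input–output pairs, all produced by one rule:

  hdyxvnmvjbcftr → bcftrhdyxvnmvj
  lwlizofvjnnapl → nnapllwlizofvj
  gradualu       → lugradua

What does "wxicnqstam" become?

tamwxicnqs

The pattern: swap the front and back halves of the string, then move the first 2 characters to the end (rotate left by 2).
Starting from "wxicnqstam": after the first operation, "qstamwxicn"; after the second, "tamwxicnqs".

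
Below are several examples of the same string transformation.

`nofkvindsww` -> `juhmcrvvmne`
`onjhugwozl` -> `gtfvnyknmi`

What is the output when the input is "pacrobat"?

The transformation: shift every letter 1 place backward in the alphabet (wrapping around), then move the first 3 characters to the end (rotate left by 3).
For "pacrobat", step one produces "ozbqnazs"; step two turns that into "qnazsozb".

qnazsozb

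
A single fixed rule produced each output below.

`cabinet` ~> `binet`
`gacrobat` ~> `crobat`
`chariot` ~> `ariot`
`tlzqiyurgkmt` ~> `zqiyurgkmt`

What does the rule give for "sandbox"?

Looking at the pairs, the operation is to delete the first 2 characters.
"sandbox" → "ndbox".

ndbox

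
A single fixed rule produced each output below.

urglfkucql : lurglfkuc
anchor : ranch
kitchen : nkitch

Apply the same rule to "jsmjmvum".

mjsmjmv

The transformation: move the last 2 characters to the front (rotate right by 2), then delete the first character.
On "jsmjmvum" that produces "mjsmjmv".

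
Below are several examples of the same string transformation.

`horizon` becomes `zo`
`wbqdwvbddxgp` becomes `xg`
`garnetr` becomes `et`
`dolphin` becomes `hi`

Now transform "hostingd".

ng

In each case the input is transformed by: move the last character to the front, then keep only the last 2 characters.
Working it through for "hostingd": intermediate "dhosting", final "ng".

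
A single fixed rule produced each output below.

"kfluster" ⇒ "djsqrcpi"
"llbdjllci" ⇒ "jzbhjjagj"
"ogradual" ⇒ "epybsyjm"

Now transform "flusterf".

jsqrcpdd

What's happening: move the first character to the end, then shift every letter 2 places backward in the alphabet (wrapping around).
Applying both steps to "flusterf": "lusterff", then "jsqrcpdd".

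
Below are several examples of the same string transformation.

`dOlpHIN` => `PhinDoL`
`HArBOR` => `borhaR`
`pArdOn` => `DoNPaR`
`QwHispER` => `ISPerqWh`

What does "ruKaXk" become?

The rule is to flip the case of every letter, then move the first 3 characters to the end (rotate left by 3).
Applying both steps to "ruKaXk": "RUkAxK", then "AxKRUk".

AxKRUk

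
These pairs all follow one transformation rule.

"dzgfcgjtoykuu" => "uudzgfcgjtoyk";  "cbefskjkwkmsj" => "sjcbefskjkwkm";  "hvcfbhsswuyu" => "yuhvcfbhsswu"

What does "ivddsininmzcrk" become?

Rule — move the last 2 characters to the front (rotate right by 2).
Doing the same to "ivddsininmzcrk": "rkivddsininmzc".

rkivddsininmzc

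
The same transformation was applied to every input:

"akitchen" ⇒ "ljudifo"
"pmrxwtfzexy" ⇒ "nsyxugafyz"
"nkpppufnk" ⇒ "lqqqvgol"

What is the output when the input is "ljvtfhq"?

The rule is to shift every letter 1 place forward in the alphabet (wrapping around), then delete the first character.
Applying that to "ljvtfhq" gives "kwugir".

kwugir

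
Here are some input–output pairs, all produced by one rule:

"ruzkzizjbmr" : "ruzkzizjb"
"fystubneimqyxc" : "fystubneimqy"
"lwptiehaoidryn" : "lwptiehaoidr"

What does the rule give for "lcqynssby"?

lcqynss

The rule is to delete the last 2 characters.
For "lcqynssby" the result is "lcqynss".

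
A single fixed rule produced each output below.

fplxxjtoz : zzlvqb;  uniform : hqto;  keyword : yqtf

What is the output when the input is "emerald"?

The rule is to shift every letter 2 places forward in the alphabet (wrapping around), then delete the first 3 characters.
Starting from "emerald": after the first operation, "gogtcnf"; after the second, "tcnf".

tcnf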